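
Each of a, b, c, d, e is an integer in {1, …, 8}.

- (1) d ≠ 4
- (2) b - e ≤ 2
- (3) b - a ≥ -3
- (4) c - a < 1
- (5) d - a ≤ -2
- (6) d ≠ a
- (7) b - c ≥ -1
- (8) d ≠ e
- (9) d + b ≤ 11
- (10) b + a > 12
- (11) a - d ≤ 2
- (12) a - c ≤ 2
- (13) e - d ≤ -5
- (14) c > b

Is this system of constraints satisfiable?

Unsatisfiable

Constraints 2, 5, 7, 12, and 13 give a − d ≥ 2, d − e ≥ 5, e − b ≥ -2, b − c ≥ -1, c − a ≥ -2.
Adding all 5 inequalities: the left sides telescope to 0, and the right sides sum to 2 + 5 + (-2) + (-1) + (-2) = 2. So 0 ≥ 2, which is false.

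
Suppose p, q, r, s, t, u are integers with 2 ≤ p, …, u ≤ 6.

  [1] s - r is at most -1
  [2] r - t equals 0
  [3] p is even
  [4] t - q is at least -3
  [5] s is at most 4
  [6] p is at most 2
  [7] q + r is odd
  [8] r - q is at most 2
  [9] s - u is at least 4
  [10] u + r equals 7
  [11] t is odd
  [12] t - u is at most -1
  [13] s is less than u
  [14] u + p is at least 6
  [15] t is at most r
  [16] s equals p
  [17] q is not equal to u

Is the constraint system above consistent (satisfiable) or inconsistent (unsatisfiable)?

Unsatisfiable

Constraints 1, 4, 8, 9, and 12 give u − t ≥ 1, t − q ≥ -3, q − r ≥ -2, r − s ≥ 1, s − u ≥ 4.
Adding all 5 inequalities: the left sides telescope to 0, and the right sides sum to 1 + (-3) + (-2) + 1 + 4 = 1. So 0 ≥ 1, which is false.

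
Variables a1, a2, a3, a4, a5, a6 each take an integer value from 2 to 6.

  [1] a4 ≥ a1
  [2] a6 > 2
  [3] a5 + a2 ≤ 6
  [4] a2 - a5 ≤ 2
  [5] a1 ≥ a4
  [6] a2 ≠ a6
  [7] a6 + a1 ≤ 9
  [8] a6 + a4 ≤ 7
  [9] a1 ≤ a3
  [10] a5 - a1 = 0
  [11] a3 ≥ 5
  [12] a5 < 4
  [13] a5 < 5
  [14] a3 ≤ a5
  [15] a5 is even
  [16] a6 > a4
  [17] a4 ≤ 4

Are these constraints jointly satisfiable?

From constraints 11 and 14: a5 ≥ a3 and a3 ≥ 5, so a5 ≥ 5. From constraint 13: a5 ≤ 4. But 4 < 5, so no value of a5 works.

Unsatisfiable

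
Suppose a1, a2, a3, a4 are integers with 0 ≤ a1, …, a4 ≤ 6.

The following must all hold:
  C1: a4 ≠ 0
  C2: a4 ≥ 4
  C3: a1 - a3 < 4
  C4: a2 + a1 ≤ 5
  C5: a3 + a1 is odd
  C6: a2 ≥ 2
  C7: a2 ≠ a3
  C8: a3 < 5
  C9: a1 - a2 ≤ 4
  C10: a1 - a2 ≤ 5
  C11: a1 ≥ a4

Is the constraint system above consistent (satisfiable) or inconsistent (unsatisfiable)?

From constraint 6: a2 ≥ 2. From constraints 2 and 11: a1 ≥ a4 ≥ 4. Hence a2 + a1 ≥ 6. But constraint 4 requires a2 + a1 ≤ 5, and 5 < 6. Contradiction.

Unsatisfiable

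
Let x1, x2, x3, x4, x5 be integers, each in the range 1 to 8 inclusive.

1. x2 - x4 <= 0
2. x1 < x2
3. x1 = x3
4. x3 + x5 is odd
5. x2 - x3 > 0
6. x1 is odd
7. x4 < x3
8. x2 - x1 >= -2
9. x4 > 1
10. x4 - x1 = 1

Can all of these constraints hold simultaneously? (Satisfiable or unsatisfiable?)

Constraints 1, 5, and 7 give x4 < x3, x3 < x2, x2 ≤ x4. Chaining: x4 < x3 < x2 ≤ x4, which forces x4 < x4 — impossible.

Unsatisfiable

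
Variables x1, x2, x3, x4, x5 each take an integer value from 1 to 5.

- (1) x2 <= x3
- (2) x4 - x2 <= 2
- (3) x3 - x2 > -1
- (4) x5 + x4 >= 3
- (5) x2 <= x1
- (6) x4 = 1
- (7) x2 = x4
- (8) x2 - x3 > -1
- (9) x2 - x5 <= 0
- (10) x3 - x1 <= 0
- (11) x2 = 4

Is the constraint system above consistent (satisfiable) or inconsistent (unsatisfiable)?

Unsatisfiable

Constraint 11 fixes x2 = 4 and constraint 6 fixes x4 = 1, but constraint 7 requires x2 = x4. Since 4 ≠ 1, contradiction.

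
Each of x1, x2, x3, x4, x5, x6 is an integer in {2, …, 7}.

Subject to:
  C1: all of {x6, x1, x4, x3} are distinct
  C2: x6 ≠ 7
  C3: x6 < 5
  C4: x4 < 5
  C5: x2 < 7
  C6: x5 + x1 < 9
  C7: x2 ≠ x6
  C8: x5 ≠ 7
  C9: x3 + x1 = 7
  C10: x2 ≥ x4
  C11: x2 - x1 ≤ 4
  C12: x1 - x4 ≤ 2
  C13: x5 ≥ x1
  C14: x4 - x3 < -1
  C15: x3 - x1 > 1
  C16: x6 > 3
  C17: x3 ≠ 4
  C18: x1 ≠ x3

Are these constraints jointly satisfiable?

Satisfiable

Try x1 = 2, x2 = 5, x3 = 5, x4 = 3, x5 = 6, x6 = 4.
Check constraint 6: x5 + x1 = 8; constraint 9: x3 + x1 = 7. The remaining constraints are straightforward to verify.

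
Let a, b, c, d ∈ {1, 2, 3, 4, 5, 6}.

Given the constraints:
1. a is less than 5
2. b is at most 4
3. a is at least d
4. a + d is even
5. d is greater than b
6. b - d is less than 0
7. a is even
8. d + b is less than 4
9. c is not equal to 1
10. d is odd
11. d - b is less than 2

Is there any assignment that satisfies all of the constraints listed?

Unsatisfiable

Constraint 7 makes a even and constraint 10 makes d odd, so a + d must be odd. Constraint 4 says a + d is even — contradiction.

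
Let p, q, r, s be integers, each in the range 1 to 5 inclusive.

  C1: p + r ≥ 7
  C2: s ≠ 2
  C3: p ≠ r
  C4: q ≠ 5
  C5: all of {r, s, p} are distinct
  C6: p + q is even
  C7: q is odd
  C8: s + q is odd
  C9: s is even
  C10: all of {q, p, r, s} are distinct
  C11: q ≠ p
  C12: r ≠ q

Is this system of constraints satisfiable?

Take p = 3, q = 1, r = 5, s = 4. Then constraint 1: p + r = 8; constraint 5: values 5, 4, 3 are distinct; constraint 10: values 1, 3, 5, 4 are distinct, and every other listed constraint is also met.

Satisfiable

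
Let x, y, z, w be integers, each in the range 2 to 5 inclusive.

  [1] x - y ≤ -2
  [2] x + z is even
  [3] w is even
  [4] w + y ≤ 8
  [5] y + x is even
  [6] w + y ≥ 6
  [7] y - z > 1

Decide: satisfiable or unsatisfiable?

One satisfying assignment is x = 2, y = 4, z = 2, w = 4.
For the less obvious constraints — constraint 1: x - y = -2; constraint 4: w + y = 8; constraint 6: w + y = 8 — and the others hold by inspection.

Satisfiable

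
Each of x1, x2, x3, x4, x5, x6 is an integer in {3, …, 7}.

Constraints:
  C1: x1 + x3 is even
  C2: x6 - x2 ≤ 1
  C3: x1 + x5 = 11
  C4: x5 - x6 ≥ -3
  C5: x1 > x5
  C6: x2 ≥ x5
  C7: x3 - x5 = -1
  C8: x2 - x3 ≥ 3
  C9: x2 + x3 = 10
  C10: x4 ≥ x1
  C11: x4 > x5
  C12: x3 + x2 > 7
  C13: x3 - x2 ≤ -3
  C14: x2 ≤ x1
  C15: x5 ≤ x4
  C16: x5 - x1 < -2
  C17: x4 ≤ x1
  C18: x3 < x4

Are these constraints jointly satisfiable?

The assignment x1 = 7, x2 = 7, x3 = 3, x4 = 7, x5 = 4, x6 = 7 works:
  constraint 2 holds since x6 - x2 = 0.
  constraint 3 holds since x1 + x5 = 11.
  constraint 4 holds since x5 - x6 = -3.
The rest check out directly.

Satisfiable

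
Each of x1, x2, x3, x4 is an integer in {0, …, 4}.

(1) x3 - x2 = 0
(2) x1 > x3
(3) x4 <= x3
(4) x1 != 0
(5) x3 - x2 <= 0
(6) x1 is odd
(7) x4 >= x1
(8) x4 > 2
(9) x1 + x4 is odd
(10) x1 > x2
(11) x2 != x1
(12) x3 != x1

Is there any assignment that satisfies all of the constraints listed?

Unsatisfiable

Constraints 3, 5, 7, and 10 give x1 ≤ x4, x4 ≤ x3, x3 ≤ x2, x2 < x1. Chaining: x1 ≤ x4 ≤ x3 ≤ x2 < x1, which forces x1 < x1 — impossible.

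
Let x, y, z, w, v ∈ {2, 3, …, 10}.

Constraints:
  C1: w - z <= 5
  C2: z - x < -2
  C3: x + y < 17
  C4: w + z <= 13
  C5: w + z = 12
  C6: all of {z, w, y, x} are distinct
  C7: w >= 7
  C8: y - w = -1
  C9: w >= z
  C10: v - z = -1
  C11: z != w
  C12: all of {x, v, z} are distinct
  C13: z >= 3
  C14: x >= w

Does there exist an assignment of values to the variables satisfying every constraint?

Satisfiable

Setting (x, y, z, w, v) = (9, 7, 4, 8, 3) satisfies everything: constraint 1: w - z = 4; constraint 2: z - x = -5, and the others follow.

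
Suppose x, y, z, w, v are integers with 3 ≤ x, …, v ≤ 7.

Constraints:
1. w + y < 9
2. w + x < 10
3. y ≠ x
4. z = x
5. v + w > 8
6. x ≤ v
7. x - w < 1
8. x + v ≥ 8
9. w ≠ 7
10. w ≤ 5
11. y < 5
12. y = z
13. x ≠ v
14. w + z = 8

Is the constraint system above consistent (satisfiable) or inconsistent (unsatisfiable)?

Unsatisfiable

From constraints 4 and 12, y = z = x, so y = x. But constraint 3 says y ≠ x. Contradiction.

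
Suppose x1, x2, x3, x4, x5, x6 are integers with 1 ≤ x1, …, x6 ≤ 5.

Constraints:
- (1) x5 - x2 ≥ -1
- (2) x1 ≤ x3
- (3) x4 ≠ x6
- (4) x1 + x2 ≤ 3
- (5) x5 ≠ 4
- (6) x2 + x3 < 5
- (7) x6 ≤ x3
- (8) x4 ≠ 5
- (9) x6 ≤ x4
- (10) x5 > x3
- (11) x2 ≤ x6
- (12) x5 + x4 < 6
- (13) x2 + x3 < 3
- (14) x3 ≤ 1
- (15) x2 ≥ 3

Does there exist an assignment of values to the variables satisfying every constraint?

From constraints 11 and 15: x6 ≥ x2 and x2 ≥ 3, so x6 ≥ 3. From constraints 7 and 14: x6 ≤ x3 and x3 ≤ 1, so x6 ≤ 1. But 1 < 3, so no value of x6 works.

Unsatisfiable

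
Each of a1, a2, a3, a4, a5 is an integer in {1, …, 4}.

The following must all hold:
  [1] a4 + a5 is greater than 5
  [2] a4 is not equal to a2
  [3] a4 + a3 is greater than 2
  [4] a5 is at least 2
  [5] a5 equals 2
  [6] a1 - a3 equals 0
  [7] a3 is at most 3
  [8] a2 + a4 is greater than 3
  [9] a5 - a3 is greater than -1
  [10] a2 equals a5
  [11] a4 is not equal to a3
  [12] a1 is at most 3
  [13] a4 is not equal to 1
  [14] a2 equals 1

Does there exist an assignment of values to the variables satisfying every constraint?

Unsatisfiable

Constraint 14 fixes a2 = 1 and constraint 5 fixes a5 = 2, but constraint 10 requires a2 = a5. Since 1 ≠ 2, contradiction.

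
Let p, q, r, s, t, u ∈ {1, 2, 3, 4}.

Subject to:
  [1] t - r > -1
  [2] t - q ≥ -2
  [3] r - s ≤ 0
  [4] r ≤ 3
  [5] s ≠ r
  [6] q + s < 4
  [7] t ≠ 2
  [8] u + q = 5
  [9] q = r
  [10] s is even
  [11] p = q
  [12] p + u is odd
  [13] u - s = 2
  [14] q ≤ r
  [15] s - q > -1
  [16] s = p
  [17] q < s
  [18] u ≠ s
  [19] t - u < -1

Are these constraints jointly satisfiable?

From constraints 9, 11, and 16, s = p = q = r, so s = r. But constraint 5 says s ≠ r. Contradiction.

Unsatisfiable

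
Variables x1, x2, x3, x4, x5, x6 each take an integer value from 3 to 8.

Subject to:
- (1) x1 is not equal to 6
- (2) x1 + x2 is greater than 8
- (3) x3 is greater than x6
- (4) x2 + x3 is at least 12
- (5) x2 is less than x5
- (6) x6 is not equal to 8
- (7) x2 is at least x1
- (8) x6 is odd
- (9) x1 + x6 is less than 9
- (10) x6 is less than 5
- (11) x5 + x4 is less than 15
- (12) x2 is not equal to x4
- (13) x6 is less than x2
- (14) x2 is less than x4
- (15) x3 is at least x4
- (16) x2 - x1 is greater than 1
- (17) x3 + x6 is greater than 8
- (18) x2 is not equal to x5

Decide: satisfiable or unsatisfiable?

Satisfiable

Take x1 = 3, x2 = 6, x3 = 8, x4 = 7, x5 = 7, x6 = 3. Then constraint 2: x1 + x2 = 9; constraint 4: x2 + x3 = 14; constraint 9: x1 + x6 = 6, and every other listed constraint is also met.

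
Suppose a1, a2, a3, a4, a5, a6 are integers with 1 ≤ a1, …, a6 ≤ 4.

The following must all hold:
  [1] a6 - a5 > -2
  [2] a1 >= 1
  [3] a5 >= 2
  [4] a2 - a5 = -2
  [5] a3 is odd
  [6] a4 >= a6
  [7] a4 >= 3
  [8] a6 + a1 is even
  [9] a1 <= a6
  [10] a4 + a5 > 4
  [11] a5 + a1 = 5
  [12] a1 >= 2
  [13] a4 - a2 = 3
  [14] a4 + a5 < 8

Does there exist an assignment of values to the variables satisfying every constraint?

Satisfiable

Try a1 = 2, a2 = 1, a3 = 1, a4 = 4, a5 = 3, a6 = 4.
Check constraint 1: a6 - a5 = 1; constraint 4: a2 - a5 = -2. The remaining constraints are straightforward to verify.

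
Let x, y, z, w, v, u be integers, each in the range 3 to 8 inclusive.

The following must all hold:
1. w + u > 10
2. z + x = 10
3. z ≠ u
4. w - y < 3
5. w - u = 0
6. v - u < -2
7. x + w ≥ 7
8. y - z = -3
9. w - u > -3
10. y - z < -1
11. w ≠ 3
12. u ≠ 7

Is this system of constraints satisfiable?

Try x = 3, y = 4, z = 7, w = 6, v = 3, u = 6.
Check constraint 1: w + u = 12; constraint 2: z + x = 10. The remaining constraints are straightforward to verify.

Satisfiable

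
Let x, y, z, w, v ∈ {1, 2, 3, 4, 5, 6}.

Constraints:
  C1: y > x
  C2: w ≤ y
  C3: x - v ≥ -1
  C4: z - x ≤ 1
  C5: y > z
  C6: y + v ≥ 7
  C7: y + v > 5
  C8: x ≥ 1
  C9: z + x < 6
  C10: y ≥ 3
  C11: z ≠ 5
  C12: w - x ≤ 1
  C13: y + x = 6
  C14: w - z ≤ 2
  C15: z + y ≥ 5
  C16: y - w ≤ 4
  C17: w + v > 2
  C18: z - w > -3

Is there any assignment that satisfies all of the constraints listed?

Setting (x, y, z, w, v) = (2, 4, 1, 1, 3) satisfies everything: constraint 3: x - v = -1; constraint 4: z - x = -1, and the others follow.

Satisfiable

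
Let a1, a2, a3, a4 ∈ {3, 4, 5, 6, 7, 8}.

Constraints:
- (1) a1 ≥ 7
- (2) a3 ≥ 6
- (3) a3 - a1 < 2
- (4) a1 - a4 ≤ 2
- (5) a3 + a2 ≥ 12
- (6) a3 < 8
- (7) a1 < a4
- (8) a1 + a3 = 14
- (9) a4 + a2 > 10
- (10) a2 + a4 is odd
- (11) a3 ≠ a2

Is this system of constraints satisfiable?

One satisfying assignment is a1 = 7, a2 = 5, a3 = 7, a4 = 8.
For the less obvious constraints — constraint 3: a3 - a1 = 0; constraint 4: a1 - a4 = -1 — and the others hold by inspection.

Satisfiable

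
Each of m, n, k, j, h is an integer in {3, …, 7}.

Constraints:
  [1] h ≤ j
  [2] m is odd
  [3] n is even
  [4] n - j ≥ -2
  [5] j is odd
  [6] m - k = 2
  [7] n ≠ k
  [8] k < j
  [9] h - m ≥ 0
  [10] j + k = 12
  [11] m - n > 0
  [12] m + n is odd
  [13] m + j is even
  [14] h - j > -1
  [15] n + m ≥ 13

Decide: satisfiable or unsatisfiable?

One satisfying assignment is m = 7, n = 6, k = 5, j = 7, h = 7.
For the less obvious constraints — constraint 4: n - j = -1; constraint 6: m - k = 2 — and the others hold by inspection.

Satisfiable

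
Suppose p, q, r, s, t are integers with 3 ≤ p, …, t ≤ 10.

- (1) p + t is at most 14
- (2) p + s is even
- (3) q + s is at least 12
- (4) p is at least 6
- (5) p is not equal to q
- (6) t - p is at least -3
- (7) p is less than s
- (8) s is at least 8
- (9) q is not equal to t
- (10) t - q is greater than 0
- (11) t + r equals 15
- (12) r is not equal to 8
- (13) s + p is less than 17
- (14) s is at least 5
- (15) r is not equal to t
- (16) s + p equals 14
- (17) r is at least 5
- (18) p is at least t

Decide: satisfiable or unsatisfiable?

Take p = 6, q = 4, r = 9, s = 8, t = 6. Then constraint 1: p + t = 12; constraint 3: q + s = 12, and every other listed constraint is also met.

Satisfiable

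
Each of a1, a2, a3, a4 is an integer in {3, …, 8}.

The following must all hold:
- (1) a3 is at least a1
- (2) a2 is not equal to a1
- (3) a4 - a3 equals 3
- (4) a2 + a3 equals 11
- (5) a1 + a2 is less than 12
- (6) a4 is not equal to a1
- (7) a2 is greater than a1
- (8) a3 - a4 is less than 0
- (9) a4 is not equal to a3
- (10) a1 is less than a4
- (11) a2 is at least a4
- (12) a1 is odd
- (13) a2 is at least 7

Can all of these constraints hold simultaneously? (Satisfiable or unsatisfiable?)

Satisfiable

Setting (a1, a2, a3, a4) = (3, 7, 4, 7) satisfies everything: constraint 3: a4 - a3 = 3; constraint 4: a2 + a3 = 11; constraint 5: a1 + a2 = 10, and the others follow.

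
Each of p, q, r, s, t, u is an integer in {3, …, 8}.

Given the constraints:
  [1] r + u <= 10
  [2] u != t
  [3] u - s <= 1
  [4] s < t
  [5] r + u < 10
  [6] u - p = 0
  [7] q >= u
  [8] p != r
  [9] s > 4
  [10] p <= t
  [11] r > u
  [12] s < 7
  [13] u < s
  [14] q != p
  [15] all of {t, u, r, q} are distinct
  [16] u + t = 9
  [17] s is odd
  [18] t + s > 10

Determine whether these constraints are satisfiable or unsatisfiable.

Setting (p, q, r, s, t, u) = (3, 7, 5, 5, 6, 3) satisfies everything: constraint 1: r + u = 8; constraint 3: u - s = -2; constraint 5: r + u = 8, and the others follow.

Satisfiable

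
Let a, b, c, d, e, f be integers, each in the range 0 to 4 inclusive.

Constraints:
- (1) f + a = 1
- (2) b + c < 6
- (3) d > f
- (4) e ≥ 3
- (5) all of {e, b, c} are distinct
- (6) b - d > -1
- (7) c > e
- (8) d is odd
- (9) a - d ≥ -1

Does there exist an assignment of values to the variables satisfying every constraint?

Setting (a, b, c, d, e, f) = (1, 1, 4, 1, 3, 0) satisfies everything: constraint 1: f + a = 1; constraint 2: b + c = 5; constraint 6: b - d = 0, and the others follow.

Satisfiable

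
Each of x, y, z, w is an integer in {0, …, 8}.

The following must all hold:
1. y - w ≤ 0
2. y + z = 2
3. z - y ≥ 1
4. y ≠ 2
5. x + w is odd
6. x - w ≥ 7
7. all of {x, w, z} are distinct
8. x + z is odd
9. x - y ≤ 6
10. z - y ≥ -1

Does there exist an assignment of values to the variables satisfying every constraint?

Constraints 1, 6, and 9 give x − w ≥ 7, w − y ≥ 0, y − x ≥ -6.
Adding all 3 inequalities: the left sides telescope to 0, and the right sides sum to 7 + 0 + (-6) = 1. So 0 ≥ 1, which is false.

Unsatisfiable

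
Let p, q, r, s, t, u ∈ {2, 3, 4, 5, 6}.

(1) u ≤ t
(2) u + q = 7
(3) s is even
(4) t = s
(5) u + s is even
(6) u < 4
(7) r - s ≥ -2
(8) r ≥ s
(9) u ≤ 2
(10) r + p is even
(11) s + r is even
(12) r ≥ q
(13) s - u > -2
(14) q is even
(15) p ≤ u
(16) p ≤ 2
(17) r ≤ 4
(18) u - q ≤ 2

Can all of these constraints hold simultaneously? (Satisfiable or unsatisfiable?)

Unsatisfiable

From constraint 9: u ≤ 2. From constraints 12 and 17: q ≤ r ≤ 4. Hence u + q ≤ 6. But constraint 2 requires u + q = 7, and 7 > 6. Contradiction.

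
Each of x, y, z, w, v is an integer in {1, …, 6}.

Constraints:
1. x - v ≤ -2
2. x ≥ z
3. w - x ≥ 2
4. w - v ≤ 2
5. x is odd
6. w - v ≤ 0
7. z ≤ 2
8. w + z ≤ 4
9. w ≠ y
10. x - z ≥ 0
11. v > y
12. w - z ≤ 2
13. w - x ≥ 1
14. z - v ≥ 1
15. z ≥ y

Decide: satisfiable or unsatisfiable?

Unsatisfiable

Constraints 3, 4, 10, and 14 give v − w ≥ -2, w − x ≥ 2, x − z ≥ 0, z − v ≥ 1.
Adding all 4 inequalities: the left sides telescope to 0, and the right sides sum to (-2) + 2 + 0 + 1 = 1. So 0 ≥ 1, which is false.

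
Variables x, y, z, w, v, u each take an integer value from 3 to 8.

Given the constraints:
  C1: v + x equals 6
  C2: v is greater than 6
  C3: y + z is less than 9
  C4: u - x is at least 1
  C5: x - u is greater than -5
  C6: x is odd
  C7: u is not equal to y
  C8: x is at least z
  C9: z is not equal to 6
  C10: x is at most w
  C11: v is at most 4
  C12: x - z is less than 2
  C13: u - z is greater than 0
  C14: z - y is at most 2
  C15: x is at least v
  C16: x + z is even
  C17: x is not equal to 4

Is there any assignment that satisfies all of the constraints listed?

Unsatisfiable

From constraint 2: v ≥ 7. From constraint 11: v ≤ 4. But 4 < 7, so no value of v works.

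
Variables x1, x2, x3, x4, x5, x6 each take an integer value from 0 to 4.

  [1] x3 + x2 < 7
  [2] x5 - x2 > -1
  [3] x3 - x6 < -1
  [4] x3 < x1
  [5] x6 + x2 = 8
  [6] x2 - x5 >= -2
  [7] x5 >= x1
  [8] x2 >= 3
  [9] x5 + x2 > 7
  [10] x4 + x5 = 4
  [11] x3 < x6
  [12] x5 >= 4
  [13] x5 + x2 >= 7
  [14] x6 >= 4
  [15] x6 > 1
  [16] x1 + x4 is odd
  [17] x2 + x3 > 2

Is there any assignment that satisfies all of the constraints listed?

Take x1 = 1, x2 = 4, x3 = 0, x4 = 0, x5 = 4, x6 = 4. Then constraint 1: x3 + x2 = 4; constraint 2: x5 - x2 = 0, and every other listed constraint is also met.

Satisfiable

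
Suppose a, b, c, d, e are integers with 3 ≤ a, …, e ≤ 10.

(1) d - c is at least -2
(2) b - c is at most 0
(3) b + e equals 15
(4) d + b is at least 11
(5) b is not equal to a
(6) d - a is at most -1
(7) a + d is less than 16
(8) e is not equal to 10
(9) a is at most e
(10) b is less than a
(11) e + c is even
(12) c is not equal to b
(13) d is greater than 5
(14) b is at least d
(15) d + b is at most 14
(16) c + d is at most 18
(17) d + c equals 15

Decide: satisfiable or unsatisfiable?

Satisfiable

The assignment a = 8, b = 7, c = 8, d = 7, e = 8 works:
  constraint 1 holds since d - c = -1.
  constraint 2 holds since b - c = -1.
The rest check out directly.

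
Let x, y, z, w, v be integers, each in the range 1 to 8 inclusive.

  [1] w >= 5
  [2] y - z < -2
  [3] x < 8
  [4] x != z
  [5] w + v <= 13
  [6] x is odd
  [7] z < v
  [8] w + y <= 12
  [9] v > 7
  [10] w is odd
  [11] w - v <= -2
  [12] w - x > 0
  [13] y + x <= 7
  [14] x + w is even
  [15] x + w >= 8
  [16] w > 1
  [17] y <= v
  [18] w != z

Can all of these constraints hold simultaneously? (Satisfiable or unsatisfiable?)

The assignment x = 3, y = 4, z = 7, w = 5, v = 8 works:
  constraint 2 holds since y - z = -3.
  constraint 5 holds since w + v = 13.
  constraint 8 holds since w + y = 9.
The rest check out directly.

Satisfiable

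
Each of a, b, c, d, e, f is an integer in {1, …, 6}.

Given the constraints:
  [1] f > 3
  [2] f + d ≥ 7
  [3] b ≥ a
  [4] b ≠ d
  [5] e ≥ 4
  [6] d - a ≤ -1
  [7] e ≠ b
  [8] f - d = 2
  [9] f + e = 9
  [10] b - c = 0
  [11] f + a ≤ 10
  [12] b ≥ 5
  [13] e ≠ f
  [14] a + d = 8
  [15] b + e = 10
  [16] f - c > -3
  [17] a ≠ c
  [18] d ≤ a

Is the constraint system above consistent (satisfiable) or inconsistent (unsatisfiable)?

Satisfiable

Try a = 5, b = 6, c = 6, d = 3, e = 4, f = 5.
Check constraint 2: f + d = 8; constraint 6: d - a = -2; constraint 8: f - d = 2. The remaining constraints are straightforward to verify.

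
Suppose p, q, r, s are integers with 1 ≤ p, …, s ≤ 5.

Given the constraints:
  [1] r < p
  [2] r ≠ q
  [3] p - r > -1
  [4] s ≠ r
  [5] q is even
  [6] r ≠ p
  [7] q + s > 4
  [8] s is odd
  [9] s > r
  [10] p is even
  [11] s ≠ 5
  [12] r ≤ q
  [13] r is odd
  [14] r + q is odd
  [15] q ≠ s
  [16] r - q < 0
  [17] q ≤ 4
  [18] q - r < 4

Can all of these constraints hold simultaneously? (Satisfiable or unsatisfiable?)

Take p = 2, q = 2, r = 1, s = 3. Then constraint 3: p - r = 1; constraint 7: q + s = 5, and every other listed constraint is also met.

Satisfiable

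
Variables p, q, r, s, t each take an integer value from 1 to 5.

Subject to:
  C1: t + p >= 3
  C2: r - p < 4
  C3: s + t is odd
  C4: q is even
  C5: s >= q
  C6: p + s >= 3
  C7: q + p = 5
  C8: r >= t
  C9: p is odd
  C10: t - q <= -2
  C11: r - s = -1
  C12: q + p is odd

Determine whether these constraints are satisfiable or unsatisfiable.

Satisfiable

Take p = 1, q = 4, r = 4, s = 5, t = 2. Then constraint 1: t + p = 3; constraint 2: r - p = 3, and every other listed constraint is also met.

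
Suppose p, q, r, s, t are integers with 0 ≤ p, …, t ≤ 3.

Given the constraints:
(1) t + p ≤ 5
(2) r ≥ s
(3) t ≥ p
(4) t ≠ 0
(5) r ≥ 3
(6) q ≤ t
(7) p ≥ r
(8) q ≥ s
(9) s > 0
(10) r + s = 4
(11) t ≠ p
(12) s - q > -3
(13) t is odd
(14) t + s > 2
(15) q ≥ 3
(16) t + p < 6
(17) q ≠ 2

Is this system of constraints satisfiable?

From constraints 6 and 15: t ≥ q ≥ 3. From constraints 5 and 7: p ≥ r ≥ 3. Hence t + p ≥ 6. But constraint 1 requires t + p ≤ 5, and 5 < 6. Contradiction.

Unsatisfiable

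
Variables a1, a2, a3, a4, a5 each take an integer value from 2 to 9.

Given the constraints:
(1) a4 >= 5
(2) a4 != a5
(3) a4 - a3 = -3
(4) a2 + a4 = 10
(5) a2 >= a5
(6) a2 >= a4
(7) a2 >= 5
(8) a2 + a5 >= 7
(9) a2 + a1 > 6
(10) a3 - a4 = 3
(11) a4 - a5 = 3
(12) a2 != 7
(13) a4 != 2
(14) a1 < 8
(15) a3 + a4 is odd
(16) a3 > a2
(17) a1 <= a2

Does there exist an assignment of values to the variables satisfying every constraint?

Satisfiable

Take a1 = 2, a2 = 5, a3 = 8, a4 = 5, a5 = 2. Then constraint 3: a4 - a3 = -3; constraint 4: a2 + a4 = 10, and every other listed constraint is also met.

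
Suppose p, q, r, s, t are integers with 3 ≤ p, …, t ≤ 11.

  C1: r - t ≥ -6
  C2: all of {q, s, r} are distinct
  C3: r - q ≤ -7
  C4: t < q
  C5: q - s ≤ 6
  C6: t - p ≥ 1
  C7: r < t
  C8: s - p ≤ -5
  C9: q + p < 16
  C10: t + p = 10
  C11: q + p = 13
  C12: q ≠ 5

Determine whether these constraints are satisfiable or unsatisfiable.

Unsatisfiable

Constraints 1, 3, 5, 6, and 8 give s − q ≥ -6, q − r ≥ 7, r − t ≥ -6, t − p ≥ 1, p − s ≥ 5.
Adding all 5 inequalities: the left sides telescope to 0, and the right sides sum to (-6) + 7 + (-6) + 1 + 5 = 1. So 0 ≥ 1, which is false.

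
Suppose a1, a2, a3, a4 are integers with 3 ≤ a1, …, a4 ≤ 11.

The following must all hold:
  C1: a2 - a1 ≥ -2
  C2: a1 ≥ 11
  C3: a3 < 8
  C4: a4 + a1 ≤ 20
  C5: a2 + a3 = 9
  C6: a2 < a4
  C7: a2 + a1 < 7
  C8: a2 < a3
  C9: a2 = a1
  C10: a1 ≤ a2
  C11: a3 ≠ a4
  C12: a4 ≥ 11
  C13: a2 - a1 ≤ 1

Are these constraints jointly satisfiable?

Unsatisfiable

From constraint 12: a4 ≥ 11. From constraint 2: a1 ≥ 11. Hence a4 + a1 ≥ 22. But constraint 4 requires a4 + a1 ≤ 20, and 20 < 22. Contradiction.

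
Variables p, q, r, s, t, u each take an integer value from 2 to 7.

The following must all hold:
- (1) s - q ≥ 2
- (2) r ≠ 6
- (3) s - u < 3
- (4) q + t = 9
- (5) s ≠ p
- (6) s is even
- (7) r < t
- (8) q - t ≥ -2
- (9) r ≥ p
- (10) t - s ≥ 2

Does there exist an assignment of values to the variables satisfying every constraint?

Unsatisfiable

Constraints 1, 8, and 10 give s − q ≥ 2, q − t ≥ -2, t − s ≥ 2.
Adding all 3 inequalities: the left sides telescope to 0, and the right sides sum to 2 + (-2) + 2 = 2. So 0 ≥ 2, which is false.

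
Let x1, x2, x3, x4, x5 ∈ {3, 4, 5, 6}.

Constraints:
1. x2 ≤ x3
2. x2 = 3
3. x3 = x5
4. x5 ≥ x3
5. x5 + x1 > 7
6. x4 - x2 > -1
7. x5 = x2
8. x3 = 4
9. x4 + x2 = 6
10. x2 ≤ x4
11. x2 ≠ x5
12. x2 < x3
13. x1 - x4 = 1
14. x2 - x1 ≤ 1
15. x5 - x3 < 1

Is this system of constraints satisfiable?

Constraint 8 fixes x3 = 4 and constraint 2 fixes x2 = 3. Constraints 3 and 7 give x3 = x5 = x2, so x3 = x2. But 4 ≠ 3 — contradiction.

Unsatisfiable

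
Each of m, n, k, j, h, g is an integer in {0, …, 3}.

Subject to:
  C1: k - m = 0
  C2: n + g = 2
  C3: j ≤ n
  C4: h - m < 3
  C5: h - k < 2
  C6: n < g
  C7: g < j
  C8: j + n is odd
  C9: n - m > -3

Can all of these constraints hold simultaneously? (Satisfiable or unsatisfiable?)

Unsatisfiable

Constraints 3, 6, and 7 give n < g, g < j, j ≤ n. Chaining: n < g < j ≤ n, which forces n < n — impossible.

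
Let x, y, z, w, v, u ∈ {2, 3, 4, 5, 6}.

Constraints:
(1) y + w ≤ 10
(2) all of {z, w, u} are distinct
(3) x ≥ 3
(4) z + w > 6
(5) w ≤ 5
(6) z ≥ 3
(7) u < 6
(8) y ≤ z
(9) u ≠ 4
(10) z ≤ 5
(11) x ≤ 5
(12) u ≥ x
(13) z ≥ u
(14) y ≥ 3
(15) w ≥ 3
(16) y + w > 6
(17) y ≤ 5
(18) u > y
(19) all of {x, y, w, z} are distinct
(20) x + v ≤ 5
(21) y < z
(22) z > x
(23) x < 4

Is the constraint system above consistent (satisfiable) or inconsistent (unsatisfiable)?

Unsatisfiable

Constraints 3, 5, 6, 10, 11, 14, 15, and 17 confine each of x, y, w, z to the 3 values {3, …, 5}.
Constraint 19 requires all 4 of them to be distinct, but only 3 values are available — impossible by the pigeonhole principle.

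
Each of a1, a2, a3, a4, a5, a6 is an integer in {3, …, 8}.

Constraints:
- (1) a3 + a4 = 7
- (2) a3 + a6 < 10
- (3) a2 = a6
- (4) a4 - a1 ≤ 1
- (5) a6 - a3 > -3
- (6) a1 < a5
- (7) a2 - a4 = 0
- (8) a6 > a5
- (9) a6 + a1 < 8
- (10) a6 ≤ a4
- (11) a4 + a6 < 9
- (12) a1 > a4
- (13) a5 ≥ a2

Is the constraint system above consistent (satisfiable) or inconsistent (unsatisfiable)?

Constraints 6, 8, 10, and 12 give a1 < a5, a5 < a6, a6 ≤ a4, a4 < a1. Chaining: a1 < a5 < a6 ≤ a4 < a1, which forces a1 < a1 — impossible.

Unsatisfiable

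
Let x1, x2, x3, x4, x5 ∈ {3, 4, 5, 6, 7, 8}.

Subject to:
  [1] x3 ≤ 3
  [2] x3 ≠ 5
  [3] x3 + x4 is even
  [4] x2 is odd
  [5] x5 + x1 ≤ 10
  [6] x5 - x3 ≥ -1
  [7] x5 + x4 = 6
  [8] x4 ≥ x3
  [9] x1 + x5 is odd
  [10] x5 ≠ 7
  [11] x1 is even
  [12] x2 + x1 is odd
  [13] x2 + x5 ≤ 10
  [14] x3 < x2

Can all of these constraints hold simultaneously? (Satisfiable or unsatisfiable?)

Setting (x1, x2, x3, x4, x5) = (4, 5, 3, 3, 3) satisfies everything: constraint 5: x5 + x1 = 7; constraint 6: x5 - x3 = 0, and the others follow.

Satisfiable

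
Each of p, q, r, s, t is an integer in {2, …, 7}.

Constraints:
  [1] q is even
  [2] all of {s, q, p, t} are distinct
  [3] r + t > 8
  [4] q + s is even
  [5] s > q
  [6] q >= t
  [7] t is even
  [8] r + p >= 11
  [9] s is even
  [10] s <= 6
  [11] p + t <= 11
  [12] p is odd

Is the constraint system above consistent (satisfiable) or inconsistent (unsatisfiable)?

Satisfiable

Take p = 7, q = 4, r = 7, s = 6, t = 2. Then constraint 3: r + t = 9; constraint 8: r + p = 14; constraint 11: p + t = 9, and every other listed constraint is also met.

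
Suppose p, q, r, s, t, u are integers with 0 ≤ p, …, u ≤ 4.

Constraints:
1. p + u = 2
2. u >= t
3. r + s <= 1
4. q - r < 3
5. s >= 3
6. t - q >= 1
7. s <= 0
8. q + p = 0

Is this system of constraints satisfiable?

From constraint 5: s ≥ 3. From constraint 7: s ≤ 0. But 0 < 3, so no value of s works.

Unsatisfiable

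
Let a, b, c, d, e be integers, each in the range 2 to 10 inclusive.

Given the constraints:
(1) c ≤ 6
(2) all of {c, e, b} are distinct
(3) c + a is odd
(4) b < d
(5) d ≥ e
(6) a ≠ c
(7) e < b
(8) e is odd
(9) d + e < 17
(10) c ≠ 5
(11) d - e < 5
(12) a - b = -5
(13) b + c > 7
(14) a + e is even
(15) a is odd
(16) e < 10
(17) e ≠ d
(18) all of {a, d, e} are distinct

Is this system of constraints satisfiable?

Satisfiable

One satisfying assignment is a = 3, b = 8, c = 2, d = 9, e = 5.
For the less obvious constraints — constraint 9: d + e = 14; constraint 11: d - e = 4; constraint 12: a - b = -5 — and the others hold by inspection.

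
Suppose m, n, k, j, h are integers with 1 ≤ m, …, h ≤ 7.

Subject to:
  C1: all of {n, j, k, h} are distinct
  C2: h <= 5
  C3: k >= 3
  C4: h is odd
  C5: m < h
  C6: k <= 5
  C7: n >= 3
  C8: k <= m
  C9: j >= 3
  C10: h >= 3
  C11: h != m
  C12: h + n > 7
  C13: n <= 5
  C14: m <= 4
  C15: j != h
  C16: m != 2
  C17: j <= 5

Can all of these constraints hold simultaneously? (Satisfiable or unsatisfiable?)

Constraints 2, 3, 6, 7, 9, 10, 13, and 17 confine each of n, j, k, h to the 3 values {3, …, 5}.
Constraint 1 requires all 4 of them to be distinct, but only 3 values are available — impossible by the pigeonhole principle.

Unsatisfiable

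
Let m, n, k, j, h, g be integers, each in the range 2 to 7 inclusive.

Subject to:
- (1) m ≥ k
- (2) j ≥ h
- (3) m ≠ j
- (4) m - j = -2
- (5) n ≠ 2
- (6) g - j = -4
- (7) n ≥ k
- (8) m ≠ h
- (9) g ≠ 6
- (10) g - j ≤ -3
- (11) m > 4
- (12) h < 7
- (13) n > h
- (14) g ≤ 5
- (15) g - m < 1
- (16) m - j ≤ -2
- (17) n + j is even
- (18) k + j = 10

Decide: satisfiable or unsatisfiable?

Satisfiable

Setting (m, n, k, j, h, g) = (5, 7, 3, 7, 3, 3) satisfies everything: constraint 4: m - j = -2; constraint 6: g - j = -4; constraint 10: g - j = -4, and the others follow.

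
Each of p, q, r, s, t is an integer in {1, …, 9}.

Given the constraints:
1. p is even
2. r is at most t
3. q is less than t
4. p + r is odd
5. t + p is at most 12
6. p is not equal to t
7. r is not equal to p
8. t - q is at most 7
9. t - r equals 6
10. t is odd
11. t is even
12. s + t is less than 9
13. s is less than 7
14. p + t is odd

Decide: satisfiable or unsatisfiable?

Constraint 1 makes p even and constraint 11 makes t even, so p + t must be even. Constraint 14 says p + t is odd — contradiction.

Unsatisfiable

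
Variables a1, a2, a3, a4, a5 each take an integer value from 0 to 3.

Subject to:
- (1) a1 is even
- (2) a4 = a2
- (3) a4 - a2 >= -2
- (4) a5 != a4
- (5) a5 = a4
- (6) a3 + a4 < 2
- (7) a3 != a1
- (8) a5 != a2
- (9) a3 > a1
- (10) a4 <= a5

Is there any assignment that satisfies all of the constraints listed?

From constraints 2 and 5, a5 = a4 = a2, so a5 = a2. But constraint 8 says a5 ≠ a2. Contradiction.

Unsatisfiable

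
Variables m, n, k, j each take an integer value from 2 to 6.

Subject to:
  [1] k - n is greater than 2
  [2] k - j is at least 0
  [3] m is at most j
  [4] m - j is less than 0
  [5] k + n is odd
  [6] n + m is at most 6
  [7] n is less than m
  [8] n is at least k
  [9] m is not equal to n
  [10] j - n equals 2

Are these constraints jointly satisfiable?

Unsatisfiable

Constraints 2, 3, 7, and 8 give m ≤ j, j ≤ k, k ≤ n, n < m. Chaining: m ≤ j ≤ k ≤ n < m, which forces m < m — impossible.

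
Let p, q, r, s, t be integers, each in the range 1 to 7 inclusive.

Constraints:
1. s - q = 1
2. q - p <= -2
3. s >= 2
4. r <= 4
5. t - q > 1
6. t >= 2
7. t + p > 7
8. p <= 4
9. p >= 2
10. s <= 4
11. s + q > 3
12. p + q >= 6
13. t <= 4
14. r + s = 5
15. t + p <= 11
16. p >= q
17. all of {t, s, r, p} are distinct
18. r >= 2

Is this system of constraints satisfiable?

Unsatisfiable

Constraints 3, 4, 6, 8, 9, 10, 13, and 18 confine each of t, s, r, p to the 3 values {2, …, 4}.
Constraint 17 requires all 4 of them to be distinct, but only 3 values are available — impossible by the pigeonhole principle.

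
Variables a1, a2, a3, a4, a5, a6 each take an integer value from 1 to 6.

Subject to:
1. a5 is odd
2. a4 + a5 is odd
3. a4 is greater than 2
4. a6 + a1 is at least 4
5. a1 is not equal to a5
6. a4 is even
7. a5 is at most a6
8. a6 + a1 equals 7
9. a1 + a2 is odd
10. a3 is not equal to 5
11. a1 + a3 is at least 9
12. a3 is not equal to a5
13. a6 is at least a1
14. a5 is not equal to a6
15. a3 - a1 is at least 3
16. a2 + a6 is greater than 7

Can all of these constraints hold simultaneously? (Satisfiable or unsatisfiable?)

One satisfying assignment is a1 = 3, a2 = 4, a3 = 6, a4 = 4, a5 = 1, a6 = 4.
For the less obvious constraints — constraint 4: a6 + a1 = 7; constraint 8: a6 + a1 = 7 — and the others hold by inspection.

Satisfiable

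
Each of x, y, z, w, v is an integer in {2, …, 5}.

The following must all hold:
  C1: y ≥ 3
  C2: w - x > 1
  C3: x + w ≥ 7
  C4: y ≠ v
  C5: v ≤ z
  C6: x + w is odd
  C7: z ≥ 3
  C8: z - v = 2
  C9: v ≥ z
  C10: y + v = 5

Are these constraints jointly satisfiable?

From constraint 1: y ≥ 3. From constraints 7 and 9: v ≥ z ≥ 3. Hence y + v ≥ 6. But constraint 10 requires y + v = 5, and 5 < 6. Contradiction.

Unsatisfiable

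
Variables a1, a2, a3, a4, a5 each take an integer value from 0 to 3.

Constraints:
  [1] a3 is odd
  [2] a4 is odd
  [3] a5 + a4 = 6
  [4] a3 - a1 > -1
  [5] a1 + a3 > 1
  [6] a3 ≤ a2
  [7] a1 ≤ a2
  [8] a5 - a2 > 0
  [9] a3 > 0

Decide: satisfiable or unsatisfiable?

Satisfiable

Setting (a1, a2, a3, a4, a5) = (1, 1, 1, 3, 3) satisfies everything: constraint 3: a5 + a4 = 6; constraint 4: a3 - a1 = 0; constraint 5: a1 + a3 = 2, and the others follow.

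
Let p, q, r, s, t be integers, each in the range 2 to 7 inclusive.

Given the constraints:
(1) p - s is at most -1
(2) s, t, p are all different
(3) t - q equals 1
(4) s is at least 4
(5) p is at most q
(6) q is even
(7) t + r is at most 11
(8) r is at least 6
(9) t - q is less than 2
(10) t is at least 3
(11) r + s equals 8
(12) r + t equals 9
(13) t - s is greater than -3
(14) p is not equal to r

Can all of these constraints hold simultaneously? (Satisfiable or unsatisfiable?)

Unsatisfiable

From constraint 8: r ≥ 6. From constraint 4: s ≥ 4. Hence r + s ≥ 10. But constraint 11 requires r + s = 8, and 8 < 10. Contradiction.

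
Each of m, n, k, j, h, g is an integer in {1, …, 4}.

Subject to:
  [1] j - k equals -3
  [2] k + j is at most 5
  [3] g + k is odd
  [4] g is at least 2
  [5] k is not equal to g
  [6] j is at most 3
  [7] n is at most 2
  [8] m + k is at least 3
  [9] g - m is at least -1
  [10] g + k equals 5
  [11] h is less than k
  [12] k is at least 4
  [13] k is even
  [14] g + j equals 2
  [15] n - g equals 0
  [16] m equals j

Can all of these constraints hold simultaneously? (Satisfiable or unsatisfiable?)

Unsatisfiable

From constraint 4: g ≥ 2. From constraint 12: k ≥ 4. Hence g + k ≥ 6. But constraint 10 requires g + k = 5, and 5 < 6. Contradiction.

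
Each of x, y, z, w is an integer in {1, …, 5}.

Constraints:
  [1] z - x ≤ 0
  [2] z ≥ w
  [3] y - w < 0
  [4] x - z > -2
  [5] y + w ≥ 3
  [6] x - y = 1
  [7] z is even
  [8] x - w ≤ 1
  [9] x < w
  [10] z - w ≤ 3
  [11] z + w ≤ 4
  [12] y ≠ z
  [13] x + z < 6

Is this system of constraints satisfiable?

Unsatisfiable

Constraints 1, 2, and 9 give w ≤ z, z ≤ x, x < w. Chaining: w ≤ z ≤ x < w, which forces w < w — impossible.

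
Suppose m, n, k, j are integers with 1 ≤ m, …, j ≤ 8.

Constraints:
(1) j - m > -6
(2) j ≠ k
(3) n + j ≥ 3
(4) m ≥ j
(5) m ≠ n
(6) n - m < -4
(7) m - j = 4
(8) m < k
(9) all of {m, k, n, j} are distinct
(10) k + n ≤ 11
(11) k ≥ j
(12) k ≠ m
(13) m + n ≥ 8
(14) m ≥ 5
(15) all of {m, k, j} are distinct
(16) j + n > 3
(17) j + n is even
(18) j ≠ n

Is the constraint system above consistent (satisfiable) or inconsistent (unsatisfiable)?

Satisfiable

Setting (m, n, k, j) = (7, 1, 8, 3) satisfies everything: constraint 1: j - m = -4; constraint 3: n + j = 4; constraint 6: n - m = -6, and the others follow.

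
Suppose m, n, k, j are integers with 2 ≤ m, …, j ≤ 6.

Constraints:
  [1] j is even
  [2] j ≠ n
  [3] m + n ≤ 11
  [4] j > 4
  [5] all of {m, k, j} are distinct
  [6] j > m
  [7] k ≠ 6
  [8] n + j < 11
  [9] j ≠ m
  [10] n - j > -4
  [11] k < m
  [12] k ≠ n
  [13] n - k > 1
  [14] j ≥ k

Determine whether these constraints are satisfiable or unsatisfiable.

Setting (m, n, k, j) = (5, 4, 2, 6) satisfies everything: constraint 3: m + n = 9; constraint 8: n + j = 10; constraint 10: n - j = -2, and the others follow.

Satisfiable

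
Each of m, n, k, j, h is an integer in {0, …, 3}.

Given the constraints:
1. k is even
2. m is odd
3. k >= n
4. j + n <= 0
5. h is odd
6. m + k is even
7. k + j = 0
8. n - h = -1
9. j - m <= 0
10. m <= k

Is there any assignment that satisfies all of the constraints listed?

Constraint 2 makes m odd and constraint 1 makes k even, so m + k must be odd. Constraint 6 says m + k is even — contradiction.

Unsatisfiable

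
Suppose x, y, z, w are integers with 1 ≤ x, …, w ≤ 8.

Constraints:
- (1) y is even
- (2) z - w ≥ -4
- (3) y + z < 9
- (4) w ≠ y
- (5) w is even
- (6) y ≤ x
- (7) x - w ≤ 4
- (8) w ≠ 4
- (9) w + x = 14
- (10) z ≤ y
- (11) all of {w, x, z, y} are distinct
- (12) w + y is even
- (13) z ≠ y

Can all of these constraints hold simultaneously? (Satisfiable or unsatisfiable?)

The assignment x = 8, y = 4, z = 2, w = 6 works:
  constraint 2 holds since z - w = -4.
  constraint 3 holds since y + z = 6.
  constraint 7 holds since x - w = 2.
The rest check out directly.

Satisfiable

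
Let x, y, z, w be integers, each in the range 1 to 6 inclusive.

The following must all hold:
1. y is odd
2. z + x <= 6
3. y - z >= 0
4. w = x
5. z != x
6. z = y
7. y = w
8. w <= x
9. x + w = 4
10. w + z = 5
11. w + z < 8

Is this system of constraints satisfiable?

From constraints 4, 6, and 7, z = y = w = x, so z = x. But constraint 5 says z ≠ x. Contradiction.

Unsatisfiable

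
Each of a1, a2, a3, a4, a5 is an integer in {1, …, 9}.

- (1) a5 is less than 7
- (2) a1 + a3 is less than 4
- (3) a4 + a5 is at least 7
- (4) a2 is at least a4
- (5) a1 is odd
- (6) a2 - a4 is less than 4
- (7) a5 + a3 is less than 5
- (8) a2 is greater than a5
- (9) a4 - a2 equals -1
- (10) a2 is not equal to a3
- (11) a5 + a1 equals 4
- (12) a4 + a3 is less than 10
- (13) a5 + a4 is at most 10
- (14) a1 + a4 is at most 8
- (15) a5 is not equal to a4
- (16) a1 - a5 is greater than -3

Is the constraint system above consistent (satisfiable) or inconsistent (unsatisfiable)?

One satisfying assignment is a1 = 1, a2 = 7, a3 = 1, a4 = 6, a5 = 3.
For the less obvious constraints — constraint 2: a1 + a3 = 2; constraint 3: a4 + a5 = 9 — and the others hold by inspection.

Satisfiable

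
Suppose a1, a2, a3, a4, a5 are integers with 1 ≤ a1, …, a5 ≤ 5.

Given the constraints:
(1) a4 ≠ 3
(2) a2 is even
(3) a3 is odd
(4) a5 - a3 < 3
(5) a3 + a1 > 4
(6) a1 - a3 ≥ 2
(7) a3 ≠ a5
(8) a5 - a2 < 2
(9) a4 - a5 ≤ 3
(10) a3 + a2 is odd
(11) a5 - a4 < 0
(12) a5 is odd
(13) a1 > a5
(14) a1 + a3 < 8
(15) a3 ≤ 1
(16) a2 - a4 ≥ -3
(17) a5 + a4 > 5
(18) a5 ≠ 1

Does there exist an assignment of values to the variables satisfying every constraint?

Setting (a1, a2, a3, a4, a5) = (5, 4, 1, 5, 3) satisfies everything: constraint 4: a5 - a3 = 2; constraint 5: a3 + a1 = 6; constraint 6: a1 - a3 = 4, and the others follow.

Satisfiable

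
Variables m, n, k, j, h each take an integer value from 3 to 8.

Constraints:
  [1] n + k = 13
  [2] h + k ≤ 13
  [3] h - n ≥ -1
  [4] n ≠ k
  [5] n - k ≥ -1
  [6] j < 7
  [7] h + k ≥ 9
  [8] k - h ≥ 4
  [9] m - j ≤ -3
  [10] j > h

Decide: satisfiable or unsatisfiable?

Constraints 3, 5, and 8 give k − h ≥ 4, h − n ≥ -1, n − k ≥ -1.
Adding all 3 inequalities: the left sides telescope to 0, and the right sides sum to 4 + (-1) + (-1) = 2. So 0 ≥ 2, which is false.

Unsatisfiable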